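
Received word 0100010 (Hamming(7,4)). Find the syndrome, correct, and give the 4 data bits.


Syndrome = 4: error at position 4

Data: 0010 (corrected bit 4)


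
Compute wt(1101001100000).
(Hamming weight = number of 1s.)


Counting 1s in 1101001100000

5


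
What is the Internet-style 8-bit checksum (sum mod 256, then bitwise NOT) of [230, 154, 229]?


Sum = 613 mod 256 = 101
Complement = 154

154


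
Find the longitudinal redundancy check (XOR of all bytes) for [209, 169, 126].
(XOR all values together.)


XOR chain: 209 ^ 169 ^ 126 = 6

6


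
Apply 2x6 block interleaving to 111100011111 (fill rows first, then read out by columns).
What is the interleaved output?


Matrix:
  111100
  011111
Read columns: 101111110101

101111110101


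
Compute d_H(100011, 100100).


XOR: 000111
Count of 1s: 3

3


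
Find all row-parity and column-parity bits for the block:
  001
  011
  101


Row parities: 100
Column parities: 111

Row P: 100, Col P: 111, Corner: 1


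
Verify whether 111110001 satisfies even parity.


Number of 1s: 6

Yes, parity is correct (6 ones)


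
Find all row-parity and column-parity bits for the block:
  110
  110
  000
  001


Row parities: 0001
Column parities: 001

Row P: 0001, Col P: 001, Corner: 1


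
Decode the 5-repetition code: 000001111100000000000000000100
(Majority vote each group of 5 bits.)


Groups: 00000, 11111, 00000, 00000, 00000, 00100
Majority votes: 010000

010000


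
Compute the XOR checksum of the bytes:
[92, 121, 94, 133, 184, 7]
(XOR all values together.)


XOR chain: 92 ^ 121 ^ 94 ^ 133 ^ 184 ^ 7 = 65

65


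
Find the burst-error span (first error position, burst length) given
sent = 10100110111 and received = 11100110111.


XOR: 01000000000

Burst at position 1, length 1


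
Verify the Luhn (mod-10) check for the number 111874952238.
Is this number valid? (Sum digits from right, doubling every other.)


Luhn sum = 56
56 mod 10 = 6

Invalid (Luhn sum mod 10 = 6)


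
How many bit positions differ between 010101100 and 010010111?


XOR: 000111011
Count of 1s: 5

5


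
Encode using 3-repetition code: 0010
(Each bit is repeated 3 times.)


Each bit -> 3 copies

000000111000


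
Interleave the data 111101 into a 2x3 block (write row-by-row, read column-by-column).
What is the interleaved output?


Matrix:
  111
  101
Read columns: 111011

111011


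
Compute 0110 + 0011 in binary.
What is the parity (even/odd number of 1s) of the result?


0110 = 6
0011 = 3
Sum = 9 = 1001
1s count = 2

even parity (2 ones in 1001)


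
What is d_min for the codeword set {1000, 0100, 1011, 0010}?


Comparing all pairs, minimum distance: 2
Can detect 1 errors, correct 0 errors

2


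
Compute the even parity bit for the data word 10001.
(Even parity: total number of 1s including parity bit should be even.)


Number of 1s in data: 2
Parity bit: 0

0


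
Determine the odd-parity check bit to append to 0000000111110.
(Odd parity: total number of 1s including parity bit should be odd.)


Number of 1s in data: 5
Parity bit: 0

0


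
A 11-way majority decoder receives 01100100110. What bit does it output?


Ones: 5 out of 11
Threshold: 6

0 (5/11 voted 1)


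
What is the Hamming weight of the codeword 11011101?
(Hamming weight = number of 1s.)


Counting 1s in 11011101

6


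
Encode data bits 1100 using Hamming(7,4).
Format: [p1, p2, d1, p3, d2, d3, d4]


Parity bits: p1=0, p2=1, p3=1

0111100


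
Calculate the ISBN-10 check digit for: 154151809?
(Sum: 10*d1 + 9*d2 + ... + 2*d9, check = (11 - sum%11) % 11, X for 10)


Weighted sum: 179
179 mod 11 = 3

Check digit: 8


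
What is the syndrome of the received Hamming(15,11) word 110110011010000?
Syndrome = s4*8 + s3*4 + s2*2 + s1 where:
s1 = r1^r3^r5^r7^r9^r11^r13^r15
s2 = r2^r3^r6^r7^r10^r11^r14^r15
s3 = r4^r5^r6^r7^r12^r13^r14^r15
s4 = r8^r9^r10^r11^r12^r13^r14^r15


s1=0, s2=0, s3=0, s4=1

Syndrome = 8 (error at position 8)


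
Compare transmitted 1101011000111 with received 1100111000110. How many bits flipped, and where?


XOR: 0001100000001

3 error(s) at position(s): 3, 4, 12


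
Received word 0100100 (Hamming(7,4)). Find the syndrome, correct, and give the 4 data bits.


Syndrome = 7: error at position 7

Data: 0101 (corrected bit 7)


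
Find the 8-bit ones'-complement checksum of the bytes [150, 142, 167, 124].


Sum = 583 mod 256 = 71
Complement = 184

184


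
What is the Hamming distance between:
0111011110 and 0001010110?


XOR: 0110001000
Count of 1s: 3

3


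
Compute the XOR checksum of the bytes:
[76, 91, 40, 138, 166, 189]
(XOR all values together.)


XOR chain: 76 ^ 91 ^ 40 ^ 138 ^ 166 ^ 189 = 174

174


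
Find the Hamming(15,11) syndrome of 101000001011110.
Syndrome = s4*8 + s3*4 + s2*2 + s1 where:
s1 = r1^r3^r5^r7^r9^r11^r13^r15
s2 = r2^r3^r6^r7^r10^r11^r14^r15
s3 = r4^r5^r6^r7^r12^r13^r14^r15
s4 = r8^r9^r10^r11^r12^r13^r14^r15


s1=1, s2=1, s3=1, s4=1

Syndrome = 15 (error at position 15)


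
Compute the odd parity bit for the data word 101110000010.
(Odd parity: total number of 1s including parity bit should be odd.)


Number of 1s in data: 5
Parity bit: 0

0


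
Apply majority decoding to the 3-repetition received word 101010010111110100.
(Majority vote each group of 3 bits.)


Groups: 101, 010, 010, 111, 110, 100
Majority votes: 100110

100110


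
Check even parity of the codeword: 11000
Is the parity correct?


Number of 1s: 2

Yes, parity is correct (2 ones)


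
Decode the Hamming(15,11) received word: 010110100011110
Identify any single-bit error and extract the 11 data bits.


Syndrome = 0: no error detected

Data: 01010011110 (no errors)


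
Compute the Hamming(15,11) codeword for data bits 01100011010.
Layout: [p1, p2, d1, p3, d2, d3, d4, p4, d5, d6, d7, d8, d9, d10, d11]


Parity bits: p1=0, p2=1, p3=0, p4=1

010011010011010


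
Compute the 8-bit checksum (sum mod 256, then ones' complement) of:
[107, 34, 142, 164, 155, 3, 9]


Sum = 614 mod 256 = 102
Complement = 153

153


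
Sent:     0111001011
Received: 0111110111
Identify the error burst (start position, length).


XOR: 0000111100

Burst at position 4, length 4


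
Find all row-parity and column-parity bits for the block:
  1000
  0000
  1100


Row parities: 100
Column parities: 0100

Row P: 100, Col P: 0100, Corner: 1


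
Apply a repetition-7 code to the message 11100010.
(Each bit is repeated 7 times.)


Each bit -> 7 copies

11111111111111111111100000000000000000000011111110000000


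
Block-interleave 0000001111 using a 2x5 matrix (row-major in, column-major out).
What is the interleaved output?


Matrix:
  00000
  01111
Read columns: 0001010101

0001010101


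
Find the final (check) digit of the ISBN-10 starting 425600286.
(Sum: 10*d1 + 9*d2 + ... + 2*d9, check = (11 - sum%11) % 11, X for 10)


Weighted sum: 184
184 mod 11 = 8

Check digit: 3


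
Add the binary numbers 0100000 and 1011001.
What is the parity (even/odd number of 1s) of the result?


0100000 = 32
1011001 = 89
Sum = 121 = 1111001
1s count = 5

odd parity (5 ones in 1111001)


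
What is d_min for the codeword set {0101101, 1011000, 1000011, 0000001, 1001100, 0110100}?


Comparing all pairs, minimum distance: 2
Can detect 1 errors, correct 0 errors

2


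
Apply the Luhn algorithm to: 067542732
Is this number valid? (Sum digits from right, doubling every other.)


Luhn sum = 34
34 mod 10 = 4

Invalid (Luhn sum mod 10 = 4)


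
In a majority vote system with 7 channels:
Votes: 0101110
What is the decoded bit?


Ones: 4 out of 7
Threshold: 4

1 (4/7 voted 1)


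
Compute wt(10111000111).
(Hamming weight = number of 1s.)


Counting 1s in 10111000111

7


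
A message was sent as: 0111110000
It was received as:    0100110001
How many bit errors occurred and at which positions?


XOR: 0011000001

3 error(s) at position(s): 2, 3, 9


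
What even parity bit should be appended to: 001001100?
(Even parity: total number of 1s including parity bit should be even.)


Number of 1s in data: 3
Parity bit: 1

1


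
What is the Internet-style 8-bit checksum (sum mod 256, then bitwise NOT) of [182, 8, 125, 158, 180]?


Sum = 653 mod 256 = 141
Complement = 114

114


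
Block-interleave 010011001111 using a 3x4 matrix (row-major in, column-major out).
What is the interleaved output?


Matrix:
  0100
  1100
  1111
Read columns: 011111001001

011111001001


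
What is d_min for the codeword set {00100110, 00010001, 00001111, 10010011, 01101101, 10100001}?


Comparing all pairs, minimum distance: 2
Can detect 1 errors, correct 0 errors

2


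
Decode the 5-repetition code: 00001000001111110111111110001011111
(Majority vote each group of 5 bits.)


Groups: 00001, 00000, 11111, 10111, 11111, 00010, 11111
Majority votes: 0011101

0011101


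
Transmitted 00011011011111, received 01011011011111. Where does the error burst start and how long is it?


XOR: 01000000000000

Burst at position 1, length 1


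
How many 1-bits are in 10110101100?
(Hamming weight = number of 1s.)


Counting 1s in 10110101100

6


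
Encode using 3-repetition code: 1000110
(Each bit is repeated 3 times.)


Each bit -> 3 copies

111000000000111111000


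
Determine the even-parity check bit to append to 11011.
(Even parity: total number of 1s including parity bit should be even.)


Number of 1s in data: 4
Parity bit: 0

0


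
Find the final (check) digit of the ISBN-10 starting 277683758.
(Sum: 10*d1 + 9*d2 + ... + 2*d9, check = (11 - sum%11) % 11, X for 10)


Weighted sum: 303
303 mod 11 = 6

Check digit: 5


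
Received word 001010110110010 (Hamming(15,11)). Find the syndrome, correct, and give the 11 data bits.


Syndrome = 6: error at position 6

Data: 11110110010 (corrected bit 6)


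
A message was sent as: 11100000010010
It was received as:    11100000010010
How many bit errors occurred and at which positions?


XOR: 00000000000000

0 errors (received matches sent)


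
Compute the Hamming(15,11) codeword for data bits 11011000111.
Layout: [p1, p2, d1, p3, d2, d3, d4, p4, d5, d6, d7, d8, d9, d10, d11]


Parity bits: p1=0, p2=0, p3=1, p4=0

001110101000111


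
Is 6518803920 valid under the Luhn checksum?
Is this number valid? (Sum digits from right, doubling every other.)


Luhn sum = 44
44 mod 10 = 4

Invalid (Luhn sum mod 10 = 4)


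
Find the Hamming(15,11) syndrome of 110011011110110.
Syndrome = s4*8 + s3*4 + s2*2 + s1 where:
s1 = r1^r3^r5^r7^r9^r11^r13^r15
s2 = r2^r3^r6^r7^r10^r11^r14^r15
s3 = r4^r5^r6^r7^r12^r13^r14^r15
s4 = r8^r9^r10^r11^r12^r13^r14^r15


s1=1, s2=1, s3=0, s4=0

Syndrome = 3 (error at position 3)


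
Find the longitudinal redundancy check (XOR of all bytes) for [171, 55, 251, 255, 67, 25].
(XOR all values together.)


XOR chain: 171 ^ 55 ^ 251 ^ 255 ^ 67 ^ 25 = 194

194


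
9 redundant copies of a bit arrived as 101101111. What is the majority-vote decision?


Ones: 7 out of 9
Threshold: 5

1 (7/9 voted 1)


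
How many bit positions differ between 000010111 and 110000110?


XOR: 110010001
Count of 1s: 4

4


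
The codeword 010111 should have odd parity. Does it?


Number of 1s: 4

No, parity error (4 ones)


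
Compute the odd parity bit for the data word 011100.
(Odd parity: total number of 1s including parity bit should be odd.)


Number of 1s in data: 3
Parity bit: 0

0


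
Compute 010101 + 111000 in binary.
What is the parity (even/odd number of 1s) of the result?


010101 = 21
111000 = 56
Sum = 77 = 1001101
1s count = 4

even parity (4 ones in 1001101)


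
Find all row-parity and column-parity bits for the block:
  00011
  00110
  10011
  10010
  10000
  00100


Row parities: 001011
Column parities: 10000

Row P: 001011, Col P: 10000, Corner: 1


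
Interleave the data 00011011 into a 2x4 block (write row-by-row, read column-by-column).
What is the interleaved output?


Matrix:
  0001
  1011
Read columns: 01000111

01000111


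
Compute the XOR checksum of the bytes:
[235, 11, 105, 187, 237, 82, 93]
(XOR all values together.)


XOR chain: 235 ^ 11 ^ 105 ^ 187 ^ 237 ^ 82 ^ 93 = 208

208


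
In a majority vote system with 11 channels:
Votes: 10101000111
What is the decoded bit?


Ones: 6 out of 11
Threshold: 6

1 (6/11 voted 1)


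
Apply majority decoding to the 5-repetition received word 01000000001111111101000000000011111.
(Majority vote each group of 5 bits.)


Groups: 01000, 00000, 11111, 11101, 00000, 00000, 11111
Majority votes: 0011001

0011001


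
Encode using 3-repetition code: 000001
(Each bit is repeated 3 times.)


Each bit -> 3 copies

000000000000000111


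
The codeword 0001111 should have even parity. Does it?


Number of 1s: 4

Yes, parity is correct (4 ones)


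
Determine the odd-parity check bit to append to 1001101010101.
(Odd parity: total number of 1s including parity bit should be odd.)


Number of 1s in data: 7
Parity bit: 0

0


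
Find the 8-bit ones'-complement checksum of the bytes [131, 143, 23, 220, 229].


Sum = 746 mod 256 = 234
Complement = 21

21


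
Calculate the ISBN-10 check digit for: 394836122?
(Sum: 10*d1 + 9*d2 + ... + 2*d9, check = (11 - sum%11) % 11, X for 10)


Weighted sum: 261
261 mod 11 = 8

Check digit: 3


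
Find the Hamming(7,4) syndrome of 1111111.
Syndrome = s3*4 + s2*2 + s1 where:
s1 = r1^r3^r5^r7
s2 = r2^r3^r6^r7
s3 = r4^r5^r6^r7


s1=0, s2=0, s3=0

Syndrome = 0 (no error)


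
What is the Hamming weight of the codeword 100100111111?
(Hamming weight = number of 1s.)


Counting 1s in 100100111111

8


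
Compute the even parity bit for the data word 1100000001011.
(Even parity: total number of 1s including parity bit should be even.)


Number of 1s in data: 5
Parity bit: 1

1


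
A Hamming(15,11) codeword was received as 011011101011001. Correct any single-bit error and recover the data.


Syndrome = 4: error at position 4

Data: 11111011001 (corrected bit 4)


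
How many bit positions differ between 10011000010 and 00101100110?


XOR: 10110100100
Count of 1s: 5

5


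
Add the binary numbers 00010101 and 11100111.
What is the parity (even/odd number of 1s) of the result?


00010101 = 21
11100111 = 231
Sum = 252 = 11111100
1s count = 6

even parity (6 ones in 11111100)


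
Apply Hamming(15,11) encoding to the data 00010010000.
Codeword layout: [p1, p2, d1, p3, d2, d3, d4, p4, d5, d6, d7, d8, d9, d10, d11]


Parity bits: p1=0, p2=0, p3=1, p4=1

000100110010000


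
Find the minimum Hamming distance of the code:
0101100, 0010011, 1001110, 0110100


Comparing all pairs, minimum distance: 2
Can detect 1 errors, correct 0 errors

2


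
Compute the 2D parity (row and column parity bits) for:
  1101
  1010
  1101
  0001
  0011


Row parities: 10110
Column parities: 1000

Row P: 10110, Col P: 1000, Corner: 1


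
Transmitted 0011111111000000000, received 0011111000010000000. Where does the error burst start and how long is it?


XOR: 0000000111010000000

Burst at position 7, length 5


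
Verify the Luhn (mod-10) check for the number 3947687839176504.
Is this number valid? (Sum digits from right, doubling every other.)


Luhn sum = 90
90 mod 10 = 0

Valid (Luhn sum mod 10 = 0)


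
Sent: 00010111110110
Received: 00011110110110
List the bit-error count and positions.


XOR: 00001001000000

2 error(s) at position(s): 4, 7


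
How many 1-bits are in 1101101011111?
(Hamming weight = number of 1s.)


Counting 1s in 1101101011111

10


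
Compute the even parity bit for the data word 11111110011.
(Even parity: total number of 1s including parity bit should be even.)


Number of 1s in data: 9
Parity bit: 1

1


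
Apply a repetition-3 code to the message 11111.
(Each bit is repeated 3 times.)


Each bit -> 3 copies

111111111111111


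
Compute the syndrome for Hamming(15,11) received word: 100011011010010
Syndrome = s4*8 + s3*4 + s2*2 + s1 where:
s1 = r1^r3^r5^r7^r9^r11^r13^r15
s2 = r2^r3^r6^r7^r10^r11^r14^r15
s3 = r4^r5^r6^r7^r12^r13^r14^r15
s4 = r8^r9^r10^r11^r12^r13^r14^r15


s1=0, s2=1, s3=1, s4=0

Syndrome = 6 (error at position 6)


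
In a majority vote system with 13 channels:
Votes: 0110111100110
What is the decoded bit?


Ones: 8 out of 13
Threshold: 7

1 (8/13 voted 1)


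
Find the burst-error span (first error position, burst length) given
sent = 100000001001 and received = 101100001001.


XOR: 001100000000

Burst at position 2, length 2


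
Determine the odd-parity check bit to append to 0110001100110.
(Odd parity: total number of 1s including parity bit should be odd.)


Number of 1s in data: 6
Parity bit: 1

1


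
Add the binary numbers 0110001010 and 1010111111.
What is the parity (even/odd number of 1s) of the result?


0110001010 = 394
1010111111 = 703
Sum = 1097 = 10001001001
1s count = 4

even parity (4 ones in 10001001001)


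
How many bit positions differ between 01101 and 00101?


XOR: 01000
Count of 1s: 1

1


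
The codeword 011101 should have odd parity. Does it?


Number of 1s: 4

No, parity error (4 ones)


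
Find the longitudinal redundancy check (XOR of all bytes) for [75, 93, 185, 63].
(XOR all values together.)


XOR chain: 75 ^ 93 ^ 185 ^ 63 = 144

144


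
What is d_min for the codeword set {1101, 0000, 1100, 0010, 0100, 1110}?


Comparing all pairs, minimum distance: 1
Can detect 0 errors, correct 0 errors

1


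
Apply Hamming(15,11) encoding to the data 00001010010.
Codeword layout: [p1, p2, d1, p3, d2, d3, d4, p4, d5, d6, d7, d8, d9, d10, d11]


Parity bits: p1=0, p2=0, p3=1, p4=1

000100011010010


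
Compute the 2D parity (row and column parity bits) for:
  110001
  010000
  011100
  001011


Row parities: 1111
Column parities: 110110

Row P: 1111, Col P: 110110, Corner: 0


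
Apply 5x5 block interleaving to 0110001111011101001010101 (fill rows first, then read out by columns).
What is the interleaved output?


Matrix:
  01100
  01111
  01110
  10010
  10101
Read columns: 0001111100111010111001001

0001111100111010111001001


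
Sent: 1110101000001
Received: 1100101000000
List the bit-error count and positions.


XOR: 0010000000001

2 error(s) at position(s): 2, 12


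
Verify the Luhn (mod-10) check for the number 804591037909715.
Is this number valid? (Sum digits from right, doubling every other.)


Luhn sum = 69
69 mod 10 = 9

Invalid (Luhn sum mod 10 = 9)


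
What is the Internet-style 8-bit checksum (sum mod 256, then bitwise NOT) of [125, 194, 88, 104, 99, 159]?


Sum = 769 mod 256 = 1
Complement = 254

254


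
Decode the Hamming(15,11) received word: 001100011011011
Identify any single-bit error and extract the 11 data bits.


Syndrome = 0: no error detected

Data: 10001011011 (no errors)


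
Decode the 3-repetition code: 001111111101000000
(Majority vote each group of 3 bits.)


Groups: 001, 111, 111, 101, 000, 000
Majority votes: 011100

011100


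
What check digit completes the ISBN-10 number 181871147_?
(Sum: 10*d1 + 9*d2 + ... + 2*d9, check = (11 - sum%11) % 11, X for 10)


Weighted sum: 223
223 mod 11 = 3

Check digit: 8


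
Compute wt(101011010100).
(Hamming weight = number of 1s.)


Counting 1s in 101011010100

6


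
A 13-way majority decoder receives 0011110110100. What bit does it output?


Ones: 7 out of 13
Threshold: 7

1 (7/13 voted 1)


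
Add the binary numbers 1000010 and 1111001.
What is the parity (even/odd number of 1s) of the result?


1000010 = 66
1111001 = 121
Sum = 187 = 10111011
1s count = 6

even parity (6 ones in 10111011)


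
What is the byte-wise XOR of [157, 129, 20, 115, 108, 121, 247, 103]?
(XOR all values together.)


XOR chain: 157 ^ 129 ^ 20 ^ 115 ^ 108 ^ 121 ^ 247 ^ 103 = 254

254


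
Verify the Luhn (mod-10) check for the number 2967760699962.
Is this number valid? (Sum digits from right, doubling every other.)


Luhn sum = 67
67 mod 10 = 7

Invalid (Luhn sum mod 10 = 7)


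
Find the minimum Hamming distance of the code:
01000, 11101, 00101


Comparing all pairs, minimum distance: 2
Can detect 1 errors, correct 0 errors

2


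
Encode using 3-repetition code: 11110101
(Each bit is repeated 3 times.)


Each bit -> 3 copies

111111111111000111000111


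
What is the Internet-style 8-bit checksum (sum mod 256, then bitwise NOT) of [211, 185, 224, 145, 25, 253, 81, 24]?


Sum = 1148 mod 256 = 124
Complement = 131

131


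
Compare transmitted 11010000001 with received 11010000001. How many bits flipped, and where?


XOR: 00000000000

0 errors (received matches sent)


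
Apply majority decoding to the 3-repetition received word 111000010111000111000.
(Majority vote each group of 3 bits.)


Groups: 111, 000, 010, 111, 000, 111, 000
Majority votes: 1001010

1001010


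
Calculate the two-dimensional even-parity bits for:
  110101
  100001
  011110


Row parities: 000
Column parities: 001010

Row P: 000, Col P: 001010, Corner: 0


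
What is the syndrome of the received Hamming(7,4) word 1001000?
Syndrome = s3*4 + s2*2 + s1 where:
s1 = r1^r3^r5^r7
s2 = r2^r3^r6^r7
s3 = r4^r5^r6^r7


s1=1, s2=0, s3=1

Syndrome = 5 (error at position 5)


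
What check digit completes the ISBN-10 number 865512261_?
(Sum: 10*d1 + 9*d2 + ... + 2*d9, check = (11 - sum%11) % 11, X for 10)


Weighted sum: 253
253 mod 11 = 0

Check digit: 0


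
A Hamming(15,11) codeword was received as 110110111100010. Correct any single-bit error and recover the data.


Syndrome = 0: no error detected

Data: 01011100010 (no errors)


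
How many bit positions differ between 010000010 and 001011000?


XOR: 011011010
Count of 1s: 5

5


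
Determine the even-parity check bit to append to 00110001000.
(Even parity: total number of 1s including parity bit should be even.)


Number of 1s in data: 3
Parity bit: 1

1


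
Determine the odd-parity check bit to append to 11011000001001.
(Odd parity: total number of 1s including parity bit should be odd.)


Number of 1s in data: 6
Parity bit: 1

1


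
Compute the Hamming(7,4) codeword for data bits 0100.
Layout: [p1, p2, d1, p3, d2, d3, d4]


Parity bits: p1=1, p2=0, p3=1

1001100


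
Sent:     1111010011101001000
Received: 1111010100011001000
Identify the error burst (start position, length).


XOR: 0000000111110000000

Burst at position 7, length 5


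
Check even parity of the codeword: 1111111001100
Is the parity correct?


Number of 1s: 9

No, parity error (9 ones)


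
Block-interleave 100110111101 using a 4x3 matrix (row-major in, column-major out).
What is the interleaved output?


Matrix:
  100
  110
  111
  101
Read columns: 111101100011

111101100011


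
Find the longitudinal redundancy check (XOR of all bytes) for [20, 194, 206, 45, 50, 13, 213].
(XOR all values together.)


XOR chain: 20 ^ 194 ^ 206 ^ 45 ^ 50 ^ 13 ^ 213 = 223

223


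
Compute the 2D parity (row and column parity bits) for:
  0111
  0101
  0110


Row parities: 100
Column parities: 0100

Row P: 100, Col P: 0100, Corner: 1


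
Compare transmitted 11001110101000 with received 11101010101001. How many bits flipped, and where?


XOR: 00100100000001

3 error(s) at position(s): 2, 5, 13


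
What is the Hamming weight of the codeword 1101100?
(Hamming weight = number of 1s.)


Counting 1s in 1101100

4


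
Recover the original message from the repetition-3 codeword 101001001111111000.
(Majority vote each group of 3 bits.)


Groups: 101, 001, 001, 111, 111, 000
Majority votes: 100110

100110


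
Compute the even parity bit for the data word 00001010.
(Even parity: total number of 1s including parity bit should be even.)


Number of 1s in data: 2
Parity bit: 0

0


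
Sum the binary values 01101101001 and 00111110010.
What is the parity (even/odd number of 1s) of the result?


01101101001 = 873
00111110010 = 498
Sum = 1371 = 10101011011
1s count = 7

odd parity (7 ones in 10101011011)


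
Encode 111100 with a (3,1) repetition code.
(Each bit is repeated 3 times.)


Each bit -> 3 copies

111111111111000000


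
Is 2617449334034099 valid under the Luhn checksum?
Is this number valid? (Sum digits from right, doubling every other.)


Luhn sum = 82
82 mod 10 = 2

Invalid (Luhn sum mod 10 = 2)


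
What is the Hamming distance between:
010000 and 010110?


XOR: 000110
Count of 1s: 2

2


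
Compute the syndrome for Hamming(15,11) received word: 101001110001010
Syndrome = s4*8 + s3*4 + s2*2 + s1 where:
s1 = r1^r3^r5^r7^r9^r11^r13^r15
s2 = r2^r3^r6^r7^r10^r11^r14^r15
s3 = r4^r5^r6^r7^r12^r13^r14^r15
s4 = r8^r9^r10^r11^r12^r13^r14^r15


s1=1, s2=0, s3=0, s4=1

Syndrome = 9 (error at position 9)


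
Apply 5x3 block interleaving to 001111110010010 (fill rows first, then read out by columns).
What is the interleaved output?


Matrix:
  001
  111
  110
  010
  010
Read columns: 011000111111000

011000111111000


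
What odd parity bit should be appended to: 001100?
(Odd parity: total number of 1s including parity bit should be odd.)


Number of 1s in data: 2
Parity bit: 1

1


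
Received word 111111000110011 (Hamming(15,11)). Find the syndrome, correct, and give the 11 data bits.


Syndrome = 7: error at position 7

Data: 11110110011 (corrected bit 7)


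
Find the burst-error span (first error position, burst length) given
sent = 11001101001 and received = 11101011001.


XOR: 00100110000

Burst at position 2, length 5


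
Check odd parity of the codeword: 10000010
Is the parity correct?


Number of 1s: 2

No, parity error (2 ones)


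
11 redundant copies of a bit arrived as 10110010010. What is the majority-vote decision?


Ones: 5 out of 11
Threshold: 6

0 (5/11 voted 1)


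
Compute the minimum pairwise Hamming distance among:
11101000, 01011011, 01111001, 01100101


Comparing all pairs, minimum distance: 2
Can detect 1 errors, correct 0 errors

2


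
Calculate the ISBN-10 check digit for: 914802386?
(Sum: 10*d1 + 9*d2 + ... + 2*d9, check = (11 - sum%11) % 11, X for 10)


Weighted sum: 245
245 mod 11 = 3

Check digit: 8


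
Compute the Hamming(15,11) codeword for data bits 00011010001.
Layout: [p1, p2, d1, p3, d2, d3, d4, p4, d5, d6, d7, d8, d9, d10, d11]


Parity bits: p1=0, p2=1, p3=0, p4=1

010000111010001


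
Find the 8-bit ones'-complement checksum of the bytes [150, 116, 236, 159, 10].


Sum = 671 mod 256 = 159
Complement = 96

96


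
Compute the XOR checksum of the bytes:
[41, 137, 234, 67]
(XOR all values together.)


XOR chain: 41 ^ 137 ^ 234 ^ 67 = 9

9


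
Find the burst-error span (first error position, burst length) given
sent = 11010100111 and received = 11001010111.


XOR: 00011110000

Burst at position 3, length 4


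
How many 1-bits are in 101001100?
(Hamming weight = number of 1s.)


Counting 1s in 101001100

4


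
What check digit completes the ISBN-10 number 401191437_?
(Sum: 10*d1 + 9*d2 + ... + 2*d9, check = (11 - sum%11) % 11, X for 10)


Weighted sum: 153
153 mod 11 = 10

Check digit: 1


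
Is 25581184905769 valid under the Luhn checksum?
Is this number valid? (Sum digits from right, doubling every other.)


Luhn sum = 61
61 mod 10 = 1

Invalid (Luhn sum mod 10 = 1)


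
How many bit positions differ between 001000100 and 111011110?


XOR: 110011010
Count of 1s: 5

5


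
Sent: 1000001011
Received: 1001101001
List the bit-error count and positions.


XOR: 0001100010

3 error(s) at position(s): 3, 4, 8


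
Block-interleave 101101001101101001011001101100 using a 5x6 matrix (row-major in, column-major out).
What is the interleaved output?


Matrix:
  101101
  001101
  101001
  011001
  101100
Read columns: 101010001011111110010000011110

101010001011111110010000011110


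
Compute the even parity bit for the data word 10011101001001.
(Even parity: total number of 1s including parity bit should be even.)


Number of 1s in data: 7
Parity bit: 1

1


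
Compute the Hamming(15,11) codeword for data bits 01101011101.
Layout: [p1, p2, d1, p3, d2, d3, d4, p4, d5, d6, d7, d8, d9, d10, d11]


Parity bits: p1=1, p2=1, p3=1, p4=1

110111011011101


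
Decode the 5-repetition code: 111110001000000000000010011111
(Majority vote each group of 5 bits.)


Groups: 11111, 00010, 00000, 00000, 00100, 11111
Majority votes: 100001

100001


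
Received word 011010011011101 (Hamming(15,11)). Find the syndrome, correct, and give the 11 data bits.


Syndrome = 0: no error detected

Data: 11001011101 (no errors)


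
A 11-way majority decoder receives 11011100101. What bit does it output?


Ones: 7 out of 11
Threshold: 6

1 (7/11 voted 1)


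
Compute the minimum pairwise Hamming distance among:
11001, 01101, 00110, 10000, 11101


Comparing all pairs, minimum distance: 1
Can detect 0 errors, correct 0 errors

1


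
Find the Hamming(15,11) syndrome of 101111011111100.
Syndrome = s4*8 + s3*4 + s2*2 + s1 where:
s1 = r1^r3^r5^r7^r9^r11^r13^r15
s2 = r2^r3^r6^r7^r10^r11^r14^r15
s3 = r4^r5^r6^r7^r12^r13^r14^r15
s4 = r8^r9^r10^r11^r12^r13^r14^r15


s1=0, s2=0, s3=1, s4=0

Syndrome = 4 (error at position 4)


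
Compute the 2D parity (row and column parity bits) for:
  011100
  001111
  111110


Row parities: 101
Column parities: 101101

Row P: 101, Col P: 101101, Corner: 0


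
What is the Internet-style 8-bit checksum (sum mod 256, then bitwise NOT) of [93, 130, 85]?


Sum = 308 mod 256 = 52
Complement = 203

203


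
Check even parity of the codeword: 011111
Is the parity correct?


Number of 1s: 5

No, parity error (5 ones)


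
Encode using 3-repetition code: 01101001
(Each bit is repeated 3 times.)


Each bit -> 3 copies

000111111000111000000111


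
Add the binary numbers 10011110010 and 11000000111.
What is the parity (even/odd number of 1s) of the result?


10011110010 = 1266
11000000111 = 1543
Sum = 2809 = 101011111001
1s count = 8

even parity (8 ones in 101011111001)


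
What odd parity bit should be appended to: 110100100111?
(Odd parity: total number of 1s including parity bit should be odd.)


Number of 1s in data: 7
Parity bit: 0

0


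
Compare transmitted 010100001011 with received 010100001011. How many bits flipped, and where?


XOR: 000000000000

0 errors (received matches sent)


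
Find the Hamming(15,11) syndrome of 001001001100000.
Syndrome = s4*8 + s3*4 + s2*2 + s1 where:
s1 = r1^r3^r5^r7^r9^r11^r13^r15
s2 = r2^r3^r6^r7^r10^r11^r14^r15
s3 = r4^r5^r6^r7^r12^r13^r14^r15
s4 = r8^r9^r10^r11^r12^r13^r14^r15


s1=0, s2=1, s3=1, s4=0

Syndrome = 6 (error at position 6)


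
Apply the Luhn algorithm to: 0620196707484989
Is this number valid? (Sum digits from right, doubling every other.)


Luhn sum = 87
87 mod 10 = 7

Invalid (Luhn sum mod 10 = 7)


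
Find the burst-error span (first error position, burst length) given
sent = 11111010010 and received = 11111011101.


XOR: 00000001111

Burst at position 7, length 4


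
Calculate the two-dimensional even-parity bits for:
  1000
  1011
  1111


Row parities: 110
Column parities: 1100

Row P: 110, Col P: 1100, Corner: 0


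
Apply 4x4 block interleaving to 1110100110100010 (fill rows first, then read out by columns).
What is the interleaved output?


Matrix:
  1110
  1001
  1010
  0010
Read columns: 1110100010110100

1110100010110100


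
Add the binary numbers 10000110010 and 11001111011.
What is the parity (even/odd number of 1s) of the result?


10000110010 = 1074
11001111011 = 1659
Sum = 2733 = 101010101101
1s count = 7

odd parity (7 ones in 101010101101)


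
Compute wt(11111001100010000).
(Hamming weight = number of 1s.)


Counting 1s in 11111001100010000

8


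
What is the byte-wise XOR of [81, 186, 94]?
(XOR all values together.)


XOR chain: 81 ^ 186 ^ 94 = 181

181


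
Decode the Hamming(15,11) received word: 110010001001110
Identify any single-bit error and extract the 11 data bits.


Syndrome = 0: no error detected

Data: 01001001110 (no errors)


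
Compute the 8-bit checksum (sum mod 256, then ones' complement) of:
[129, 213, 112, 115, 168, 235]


Sum = 972 mod 256 = 204
Complement = 51

51


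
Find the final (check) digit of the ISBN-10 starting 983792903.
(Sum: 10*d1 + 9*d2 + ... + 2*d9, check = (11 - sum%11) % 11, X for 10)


Weighted sum: 341
341 mod 11 = 0

Check digit: 0


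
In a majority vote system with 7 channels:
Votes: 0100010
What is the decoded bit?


Ones: 2 out of 7
Threshold: 4

0 (2/7 voted 1)


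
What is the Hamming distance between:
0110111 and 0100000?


XOR: 0010111
Count of 1s: 4

4


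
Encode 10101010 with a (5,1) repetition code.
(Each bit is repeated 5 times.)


Each bit -> 5 copies

1111100000111110000011111000001111100000


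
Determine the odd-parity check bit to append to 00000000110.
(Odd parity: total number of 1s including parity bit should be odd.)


Number of 1s in data: 2
Parity bit: 1

1


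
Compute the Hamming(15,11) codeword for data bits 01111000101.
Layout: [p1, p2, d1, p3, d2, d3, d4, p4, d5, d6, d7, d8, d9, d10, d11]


Parity bits: p1=1, p2=1, p3=1, p4=1

110111111000101


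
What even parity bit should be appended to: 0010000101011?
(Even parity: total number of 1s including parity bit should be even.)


Number of 1s in data: 5
Parity bit: 1

1


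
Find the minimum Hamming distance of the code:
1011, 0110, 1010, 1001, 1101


Comparing all pairs, minimum distance: 1
Can detect 0 errors, correct 0 errors

1


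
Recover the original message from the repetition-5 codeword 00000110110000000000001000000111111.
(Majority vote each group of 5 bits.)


Groups: 00000, 11011, 00000, 00000, 00100, 00001, 11111
Majority votes: 0100001

0100001


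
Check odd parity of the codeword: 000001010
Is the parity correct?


Number of 1s: 2

No, parity error (2 ones)


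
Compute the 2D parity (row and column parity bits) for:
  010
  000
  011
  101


Row parities: 1000
Column parities: 100

Row P: 1000, Col P: 100, Corner: 1


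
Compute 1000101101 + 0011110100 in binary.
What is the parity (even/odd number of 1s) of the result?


1000101101 = 557
0011110100 = 244
Sum = 801 = 1100100001
1s count = 4

even parity (4 ones in 1100100001)


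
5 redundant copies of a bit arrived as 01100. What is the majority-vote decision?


Ones: 2 out of 5
Threshold: 3

0 (2/5 voted 1)


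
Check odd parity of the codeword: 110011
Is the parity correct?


Number of 1s: 4

No, parity error (4 ones)


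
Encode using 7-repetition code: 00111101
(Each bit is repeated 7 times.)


Each bit -> 7 copies

00000000000000111111111111111111111111111100000001111111


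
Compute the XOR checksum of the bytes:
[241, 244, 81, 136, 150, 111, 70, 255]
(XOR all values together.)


XOR chain: 241 ^ 244 ^ 81 ^ 136 ^ 150 ^ 111 ^ 70 ^ 255 = 156

156


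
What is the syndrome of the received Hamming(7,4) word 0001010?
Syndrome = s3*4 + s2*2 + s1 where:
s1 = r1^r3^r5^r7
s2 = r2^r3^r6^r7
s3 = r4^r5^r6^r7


s1=0, s2=1, s3=0

Syndrome = 2 (error at position 2)


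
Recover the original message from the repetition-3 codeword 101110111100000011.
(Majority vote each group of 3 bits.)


Groups: 101, 110, 111, 100, 000, 011
Majority votes: 111001

111001


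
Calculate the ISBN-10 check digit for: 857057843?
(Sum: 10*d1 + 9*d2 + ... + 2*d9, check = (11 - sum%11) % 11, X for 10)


Weighted sum: 296
296 mod 11 = 10

Check digit: 1


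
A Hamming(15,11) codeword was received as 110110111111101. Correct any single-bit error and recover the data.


Syndrome = 11: error at position 11

Data: 01011101101 (corrected bit 11)


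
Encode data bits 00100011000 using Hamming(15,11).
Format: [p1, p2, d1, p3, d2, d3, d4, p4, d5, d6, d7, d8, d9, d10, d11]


Parity bits: p1=1, p2=0, p3=0, p4=0

100001000011000


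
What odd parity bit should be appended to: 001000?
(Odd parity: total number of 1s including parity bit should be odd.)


Number of 1s in data: 1
Parity bit: 0

0


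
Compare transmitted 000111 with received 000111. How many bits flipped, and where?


XOR: 000000

0 errors (received matches sent)


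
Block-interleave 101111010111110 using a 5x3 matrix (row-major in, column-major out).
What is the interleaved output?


Matrix:
  101
  111
  010
  111
  110
Read columns: 110110111111010

110110111111010


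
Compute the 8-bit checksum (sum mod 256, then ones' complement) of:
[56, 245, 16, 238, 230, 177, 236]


Sum = 1198 mod 256 = 174
Complement = 81

81


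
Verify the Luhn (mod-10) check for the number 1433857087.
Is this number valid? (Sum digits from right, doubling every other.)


Luhn sum = 46
46 mod 10 = 6

Invalid (Luhn sum mod 10 = 6)


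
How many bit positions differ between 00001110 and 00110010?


XOR: 00111100
Count of 1s: 4

4


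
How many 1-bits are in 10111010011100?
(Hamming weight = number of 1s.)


Counting 1s in 10111010011100

8


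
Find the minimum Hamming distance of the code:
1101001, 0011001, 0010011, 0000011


Comparing all pairs, minimum distance: 1
Can detect 0 errors, correct 0 errors

1


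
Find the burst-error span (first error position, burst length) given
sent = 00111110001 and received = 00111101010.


XOR: 00000011011

Burst at position 6, length 5


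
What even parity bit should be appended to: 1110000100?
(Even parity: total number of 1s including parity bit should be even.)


Number of 1s in data: 4
Parity bit: 0

0


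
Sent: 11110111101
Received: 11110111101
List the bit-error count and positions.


XOR: 00000000000

0 errors (received matches sent)


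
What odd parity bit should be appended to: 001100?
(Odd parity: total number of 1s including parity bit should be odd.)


Number of 1s in data: 2
Parity bit: 1

1


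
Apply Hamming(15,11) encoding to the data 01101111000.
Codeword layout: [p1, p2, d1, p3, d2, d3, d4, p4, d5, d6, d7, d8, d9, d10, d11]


Parity bits: p1=1, p2=1, p3=1, p4=0

110111001111000


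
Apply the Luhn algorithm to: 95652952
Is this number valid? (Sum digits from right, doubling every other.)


Luhn sum = 38
38 mod 10 = 8

Invalid (Luhn sum mod 10 = 8)


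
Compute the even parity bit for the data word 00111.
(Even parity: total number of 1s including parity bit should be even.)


Number of 1s in data: 3
Parity bit: 1

1


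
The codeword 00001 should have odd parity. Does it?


Number of 1s: 1

Yes, parity is correct (1 ones)


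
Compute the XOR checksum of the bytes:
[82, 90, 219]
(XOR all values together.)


XOR chain: 82 ^ 90 ^ 219 = 211

211


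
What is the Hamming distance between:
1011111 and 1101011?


XOR: 0110100
Count of 1s: 3

3


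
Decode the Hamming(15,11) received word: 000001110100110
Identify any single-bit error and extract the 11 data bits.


Syndrome = 0: no error detected

Data: 00110100110 (no errors)


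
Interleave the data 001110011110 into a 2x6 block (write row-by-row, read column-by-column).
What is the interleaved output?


Matrix:
  001110
  011110
Read columns: 000111111100

000111111100


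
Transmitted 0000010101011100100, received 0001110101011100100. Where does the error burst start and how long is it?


XOR: 0001100000000000000

Burst at position 3, length 2
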